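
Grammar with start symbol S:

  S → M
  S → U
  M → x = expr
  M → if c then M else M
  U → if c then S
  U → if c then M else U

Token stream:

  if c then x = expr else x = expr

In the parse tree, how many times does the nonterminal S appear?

[S [M if c then [M x = expr] else [M x = expr]]]

1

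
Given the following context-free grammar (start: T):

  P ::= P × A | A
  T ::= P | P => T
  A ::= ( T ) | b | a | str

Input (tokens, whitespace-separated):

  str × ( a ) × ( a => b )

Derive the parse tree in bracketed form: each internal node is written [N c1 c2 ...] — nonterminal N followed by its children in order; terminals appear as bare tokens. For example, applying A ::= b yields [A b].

T
P
P × A
P × A × A
A × A × A
str × A × A
str × ( T ) × A
str × ( P ) × A
str × ( A ) × A
str × ( a ) × A
str × ( a ) × ( T )
str × ( a ) × ( P => T )
str × ( a ) × ( A => T )
str × ( a ) × ( a => T )
str × ( a ) × ( a => P )
str × ( a ) × ( a => A )
str × ( a ) × ( a => b )

[T [P [P [P [A str]] × [A ( [T [P [A a]]] )]] × [A ( [T [P [A a]] => [T [P [A b]]]] )]]]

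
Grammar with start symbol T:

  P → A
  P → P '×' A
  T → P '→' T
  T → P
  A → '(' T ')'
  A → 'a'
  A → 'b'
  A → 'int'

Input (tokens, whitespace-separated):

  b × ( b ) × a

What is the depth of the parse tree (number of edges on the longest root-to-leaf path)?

[T [P [P [P [A b]] × [A ( [T [P [A b]]] )]] × [A a]]]

7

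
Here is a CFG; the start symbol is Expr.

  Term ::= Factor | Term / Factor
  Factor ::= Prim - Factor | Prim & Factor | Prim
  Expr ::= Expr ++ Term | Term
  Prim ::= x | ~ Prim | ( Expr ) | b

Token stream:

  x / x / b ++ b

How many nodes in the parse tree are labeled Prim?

[Expr [Expr [Term [Term [Term [Factor [Prim x]]] / [Factor [Prim x]]] / [Factor [Prim b]]]] ++ [Term [Factor [Prim b]]]]

4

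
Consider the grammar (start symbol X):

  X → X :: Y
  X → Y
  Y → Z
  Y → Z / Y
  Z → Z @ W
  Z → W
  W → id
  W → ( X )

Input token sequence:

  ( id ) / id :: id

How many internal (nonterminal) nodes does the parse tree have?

15

[X [X [Y [Z [W ( [X [Y [Z [W id]]]] )]] / [Y [Z [W id]]]]] :: [Y [Z [W id]]]]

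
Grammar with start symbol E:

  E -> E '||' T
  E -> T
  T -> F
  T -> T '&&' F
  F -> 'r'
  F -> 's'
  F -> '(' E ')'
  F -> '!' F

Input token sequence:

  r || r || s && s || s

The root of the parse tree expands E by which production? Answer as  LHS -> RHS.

E -> E '||' T

[E [E [E [E [T [F r]]] || [T [F r]]] || [T [T [F s]] && [F s]]] || [T [F s]]]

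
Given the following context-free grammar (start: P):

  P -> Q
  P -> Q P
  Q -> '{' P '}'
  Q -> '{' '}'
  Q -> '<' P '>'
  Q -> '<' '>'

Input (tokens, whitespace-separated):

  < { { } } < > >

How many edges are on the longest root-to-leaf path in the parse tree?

[P [Q < [P [Q { [P [Q { }]] }] [P [Q < >]]] >]]

6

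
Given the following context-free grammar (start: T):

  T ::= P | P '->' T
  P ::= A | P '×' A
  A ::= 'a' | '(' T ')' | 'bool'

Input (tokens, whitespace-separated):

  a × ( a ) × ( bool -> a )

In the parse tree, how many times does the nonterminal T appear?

4

[T [P [P [P [A a]] × [A ( [T [P [A a]]] )]] × [A ( [T [P [A bool]] -> [T [P [A a]]]] )]]]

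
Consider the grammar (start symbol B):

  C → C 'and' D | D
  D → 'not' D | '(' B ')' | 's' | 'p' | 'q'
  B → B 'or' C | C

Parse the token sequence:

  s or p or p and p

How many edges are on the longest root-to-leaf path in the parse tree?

[B [B [B [C [D s]]] or [C [D p]]] or [C [C [D p]] and [D p]]]

5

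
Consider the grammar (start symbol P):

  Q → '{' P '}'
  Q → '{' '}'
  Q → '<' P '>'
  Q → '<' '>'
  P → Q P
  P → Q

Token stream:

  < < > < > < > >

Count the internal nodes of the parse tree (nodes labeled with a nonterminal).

8

[P [Q < [P [Q < >] [P [Q < >] [P [Q < >]]]] >]]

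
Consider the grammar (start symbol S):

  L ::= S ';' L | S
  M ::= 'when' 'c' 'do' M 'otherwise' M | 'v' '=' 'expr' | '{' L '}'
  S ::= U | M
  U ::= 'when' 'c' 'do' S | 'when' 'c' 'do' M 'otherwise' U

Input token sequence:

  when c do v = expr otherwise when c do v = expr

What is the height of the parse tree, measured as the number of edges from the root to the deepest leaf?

[S [U when c do [M v = expr] otherwise [U when c do [S [M v = expr]]]]]

5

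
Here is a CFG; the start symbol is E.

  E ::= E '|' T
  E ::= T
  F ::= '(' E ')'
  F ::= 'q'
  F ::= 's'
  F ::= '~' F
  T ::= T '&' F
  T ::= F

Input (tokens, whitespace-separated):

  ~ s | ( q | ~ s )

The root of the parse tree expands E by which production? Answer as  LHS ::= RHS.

E ::= E '|' T

[E [E [T [F ~ [F s]]]] | [T [F ( [E [E [T [F q]]] | [T [F ~ [F s]]]] )]]]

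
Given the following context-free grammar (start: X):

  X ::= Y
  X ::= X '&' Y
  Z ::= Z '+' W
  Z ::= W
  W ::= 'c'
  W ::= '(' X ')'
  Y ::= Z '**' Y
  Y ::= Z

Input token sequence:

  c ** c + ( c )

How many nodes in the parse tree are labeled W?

[X [Y [Z [W c]] ** [Y [Z [Z [W c]] + [W ( [X [Y [Z [W c]]]] )]]]]]

4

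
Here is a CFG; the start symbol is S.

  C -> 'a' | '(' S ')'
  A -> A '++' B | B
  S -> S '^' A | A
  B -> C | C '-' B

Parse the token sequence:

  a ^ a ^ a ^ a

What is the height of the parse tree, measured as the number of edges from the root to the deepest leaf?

[S [S [S [S [A [B [C a]]]] ^ [A [B [C a]]]] ^ [A [B [C a]]]] ^ [A [B [C a]]]]

7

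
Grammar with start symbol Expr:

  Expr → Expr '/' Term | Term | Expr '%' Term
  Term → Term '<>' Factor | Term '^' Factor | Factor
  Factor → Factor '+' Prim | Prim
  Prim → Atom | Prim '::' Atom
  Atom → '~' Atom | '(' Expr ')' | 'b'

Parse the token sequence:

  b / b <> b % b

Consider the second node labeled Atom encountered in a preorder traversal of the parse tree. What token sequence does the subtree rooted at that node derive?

b

[Expr [Expr [Expr [Term [Factor [Prim [Atom b]]]]] / [Term [Term [Factor [Prim [Atom b]]]] <> [Factor [Prim [Atom b]]]]] % [Term [Factor [Prim [Atom b]]]]]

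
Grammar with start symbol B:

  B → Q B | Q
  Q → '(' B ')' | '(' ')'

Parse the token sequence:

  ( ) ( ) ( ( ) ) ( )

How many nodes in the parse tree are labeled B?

5

[B [Q ( )] [B [Q ( )] [B [Q ( [B [Q ( )]] )] [B [Q ( )]]]]]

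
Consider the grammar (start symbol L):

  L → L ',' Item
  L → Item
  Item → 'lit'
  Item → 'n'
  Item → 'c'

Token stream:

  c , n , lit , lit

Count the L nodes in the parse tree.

[L [L [L [L [Item c]] , [Item n]] , [Item lit]] , [Item lit]]

4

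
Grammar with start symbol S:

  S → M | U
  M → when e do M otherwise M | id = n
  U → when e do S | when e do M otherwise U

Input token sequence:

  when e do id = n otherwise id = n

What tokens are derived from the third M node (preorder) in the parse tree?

[S [M when e do [M id = n] otherwise [M id = n]]]

id = n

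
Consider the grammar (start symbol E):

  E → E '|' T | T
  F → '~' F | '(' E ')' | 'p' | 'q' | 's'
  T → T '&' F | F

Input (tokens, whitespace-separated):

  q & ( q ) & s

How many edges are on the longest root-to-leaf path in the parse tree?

7

[E [T [T [T [F q]] & [F ( [E [T [F q]]] )]] & [F s]]]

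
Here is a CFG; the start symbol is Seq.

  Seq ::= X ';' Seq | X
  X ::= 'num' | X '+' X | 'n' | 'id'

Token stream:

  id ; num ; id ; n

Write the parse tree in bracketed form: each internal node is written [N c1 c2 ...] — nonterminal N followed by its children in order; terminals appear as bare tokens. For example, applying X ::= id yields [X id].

Seq
X ; Seq
id ; Seq
id ; X ; Seq
id ; num ; Seq
id ; num ; X ; Seq
id ; num ; id ; Seq
id ; num ; id ; X
id ; num ; id ; n

[Seq [X id] ; [Seq [X num] ; [Seq [X id] ; [Seq [X n]]]]]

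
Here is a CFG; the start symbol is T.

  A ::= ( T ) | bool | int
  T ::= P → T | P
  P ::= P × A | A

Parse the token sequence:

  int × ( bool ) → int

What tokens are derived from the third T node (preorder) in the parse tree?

[T [P [P [A int]] × [A ( [T [P [A bool]]] )]] → [T [P [A int]]]]

int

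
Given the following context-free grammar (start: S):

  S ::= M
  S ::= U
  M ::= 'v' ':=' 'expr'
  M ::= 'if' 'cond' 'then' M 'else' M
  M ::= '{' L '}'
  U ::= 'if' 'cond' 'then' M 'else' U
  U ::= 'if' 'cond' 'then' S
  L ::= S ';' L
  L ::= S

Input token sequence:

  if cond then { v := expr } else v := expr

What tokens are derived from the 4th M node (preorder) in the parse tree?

[S [M if cond then [M { [L [S [M v := expr]]] }] else [M v := expr]]]

v := expr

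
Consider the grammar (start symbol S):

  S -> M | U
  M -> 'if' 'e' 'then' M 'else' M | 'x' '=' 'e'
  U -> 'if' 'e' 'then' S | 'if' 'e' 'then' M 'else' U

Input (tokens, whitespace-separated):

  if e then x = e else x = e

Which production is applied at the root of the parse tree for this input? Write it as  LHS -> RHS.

[S [M if e then [M x = e] else [M x = e]]]

S -> M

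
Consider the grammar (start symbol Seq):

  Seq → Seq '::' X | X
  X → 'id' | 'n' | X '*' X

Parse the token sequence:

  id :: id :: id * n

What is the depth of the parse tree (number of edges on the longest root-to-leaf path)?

[Seq [Seq [Seq [X id]] :: [X id]] :: [X [X id] * [X n]]]

4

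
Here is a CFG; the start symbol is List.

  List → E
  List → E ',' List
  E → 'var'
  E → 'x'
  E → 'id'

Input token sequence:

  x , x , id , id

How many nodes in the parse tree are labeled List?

[List [E x] , [List [E x] , [List [E id] , [List [E id]]]]]

4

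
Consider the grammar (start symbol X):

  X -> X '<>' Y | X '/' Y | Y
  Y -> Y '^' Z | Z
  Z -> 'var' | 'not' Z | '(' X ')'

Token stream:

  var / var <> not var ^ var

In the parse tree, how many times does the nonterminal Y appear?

4

[X [X [X [Y [Z var]]] / [Y [Z var]]] <> [Y [Y [Z not [Z var]]] ^ [Z var]]]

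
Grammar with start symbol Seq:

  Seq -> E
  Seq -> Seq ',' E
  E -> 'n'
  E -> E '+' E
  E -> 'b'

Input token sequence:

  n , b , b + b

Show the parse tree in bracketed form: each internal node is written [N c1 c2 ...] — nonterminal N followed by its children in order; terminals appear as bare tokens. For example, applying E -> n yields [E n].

[Seq [Seq [Seq [E n]] , [E b]] , [E [E b] + [E b]]]

Seq
Seq , E
Seq , E , E
E , E , E
n , E , E
n , b , E
n , b , E + E
n , b , b + E
n , b , b + b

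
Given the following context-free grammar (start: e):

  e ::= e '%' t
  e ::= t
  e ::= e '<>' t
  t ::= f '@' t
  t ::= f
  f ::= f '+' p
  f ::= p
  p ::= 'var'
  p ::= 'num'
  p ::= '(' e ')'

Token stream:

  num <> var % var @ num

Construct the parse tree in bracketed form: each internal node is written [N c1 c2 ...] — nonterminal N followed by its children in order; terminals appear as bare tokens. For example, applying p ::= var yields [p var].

e
e % t
e <> t % t
t <> t % t
f <> t % t
p <> t % t
num <> t % t
num <> f % t
num <> p % t
num <> var % t
num <> var % f @ t
num <> var % p @ t
num <> var % var @ t
num <> var % var @ f
num <> var % var @ p
num <> var % var @ num

[e [e [e [t [f [p num]]]] <> [t [f [p var]]]] % [t [f [p var]] @ [t [f [p num]]]]]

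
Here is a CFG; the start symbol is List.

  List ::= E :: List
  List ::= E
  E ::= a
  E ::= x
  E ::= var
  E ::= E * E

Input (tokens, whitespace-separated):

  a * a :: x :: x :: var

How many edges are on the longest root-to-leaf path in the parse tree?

[List [E [E a] * [E a]] :: [List [E x] :: [List [E x] :: [List [E var]]]]]

5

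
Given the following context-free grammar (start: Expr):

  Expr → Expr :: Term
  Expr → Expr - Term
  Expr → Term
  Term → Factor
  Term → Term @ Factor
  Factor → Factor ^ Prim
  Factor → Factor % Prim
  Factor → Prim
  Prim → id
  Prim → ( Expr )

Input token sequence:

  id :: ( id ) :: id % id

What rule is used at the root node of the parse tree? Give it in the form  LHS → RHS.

Expr → Expr :: Term

[Expr [Expr [Expr [Term [Factor [Prim id]]]] :: [Term [Factor [Prim ( [Expr [Term [Factor [Prim id]]]] )]]]] :: [Term [Factor [Factor [Prim id]] % [Prim id]]]]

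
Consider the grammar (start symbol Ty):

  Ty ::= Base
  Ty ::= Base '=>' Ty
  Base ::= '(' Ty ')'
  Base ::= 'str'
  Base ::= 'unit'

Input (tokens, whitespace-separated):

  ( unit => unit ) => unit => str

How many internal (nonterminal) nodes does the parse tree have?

10

[Ty [Base ( [Ty [Base unit] => [Ty [Base unit]]] )] => [Ty [Base unit] => [Ty [Base str]]]]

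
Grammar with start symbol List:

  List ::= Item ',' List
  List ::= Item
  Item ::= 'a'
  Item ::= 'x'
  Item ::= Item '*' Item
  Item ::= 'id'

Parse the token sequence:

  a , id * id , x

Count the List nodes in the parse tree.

3

[List [Item a] , [List [Item [Item id] * [Item id]] , [List [Item x]]]]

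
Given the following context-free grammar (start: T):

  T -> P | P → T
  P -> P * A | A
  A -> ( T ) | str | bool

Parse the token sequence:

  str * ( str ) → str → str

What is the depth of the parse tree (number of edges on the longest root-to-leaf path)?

[T [P [P [A str]] * [A ( [T [P [A str]]] )]] → [T [P [A str]] → [T [P [A str]]]]]

6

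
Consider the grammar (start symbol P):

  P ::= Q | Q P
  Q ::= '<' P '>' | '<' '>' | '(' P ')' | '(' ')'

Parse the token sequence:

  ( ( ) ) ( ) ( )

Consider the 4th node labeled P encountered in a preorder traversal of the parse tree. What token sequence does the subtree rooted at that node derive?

( )

[P [Q ( [P [Q ( )]] )] [P [Q ( )] [P [Q ( )]]]]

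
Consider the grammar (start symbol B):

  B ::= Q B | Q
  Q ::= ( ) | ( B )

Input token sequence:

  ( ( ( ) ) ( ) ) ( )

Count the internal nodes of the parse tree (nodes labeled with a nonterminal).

[B [Q ( [B [Q ( [B [Q ( )]] )] [B [Q ( )]]] )] [B [Q ( )]]]

10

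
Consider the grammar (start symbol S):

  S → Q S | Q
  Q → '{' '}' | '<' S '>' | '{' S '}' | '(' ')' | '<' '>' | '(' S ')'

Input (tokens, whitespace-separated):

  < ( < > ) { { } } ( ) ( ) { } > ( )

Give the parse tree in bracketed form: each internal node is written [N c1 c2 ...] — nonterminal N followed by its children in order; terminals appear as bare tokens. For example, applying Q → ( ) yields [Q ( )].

S
Q S
< S > S
< Q S > S
< ( S ) S > S
< ( Q ) S > S
< ( < > ) S > S
< ( < > ) Q S > S
< ( < > ) { S } S > S
< ( < > ) { Q } S > S
< ( < > ) { { } } S > S
< ( < > ) { { } } Q S > S
< ( < > ) { { } } ( ) S > S
< ( < > ) { { } } ( ) Q S > S
< ( < > ) { { } } ( ) ( ) S > S
< ( < > ) { { } } ( ) ( ) Q > S
< ( < > ) { { } } ( ) ( ) { } > S
< ( < > ) { { } } ( ) ( ) { } > Q
< ( < > ) { { } } ( ) ( ) { } > ( )

[S [Q < [S [Q ( [S [Q < >]] )] [S [Q { [S [Q { }]] }] [S [Q ( )] [S [Q ( )] [S [Q { }]]]]]] >] [S [Q ( )]]]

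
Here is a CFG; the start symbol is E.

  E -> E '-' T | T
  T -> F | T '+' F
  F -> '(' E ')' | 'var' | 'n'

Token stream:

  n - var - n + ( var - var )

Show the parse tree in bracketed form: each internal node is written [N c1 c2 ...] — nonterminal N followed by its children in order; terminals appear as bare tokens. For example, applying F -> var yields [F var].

[E [E [E [T [F n]]] - [T [F var]]] - [T [T [F n]] + [F ( [E [E [T [F var]]] - [T [F var]]] )]]]

E
E - T
E - T - T
T - T - T
F - T - T
n - T - T
n - F - T
n - var - T
n - var - T + F
n - var - F + F
n - var - n + F
n - var - n + ( E )
n - var - n + ( E - T )
n - var - n + ( T - T )
n - var - n + ( F - T )
n - var - n + ( var - T )
n - var - n + ( var - F )
n - var - n + ( var - var )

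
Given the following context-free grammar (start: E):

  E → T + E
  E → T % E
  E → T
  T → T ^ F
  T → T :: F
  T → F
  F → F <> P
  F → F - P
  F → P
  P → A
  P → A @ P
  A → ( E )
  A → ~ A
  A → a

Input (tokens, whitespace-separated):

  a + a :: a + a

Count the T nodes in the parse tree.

4

[E [T [F [P [A a]]]] + [E [T [T [F [P [A a]]]] :: [F [P [A a]]]] + [E [T [F [P [A a]]]]]]]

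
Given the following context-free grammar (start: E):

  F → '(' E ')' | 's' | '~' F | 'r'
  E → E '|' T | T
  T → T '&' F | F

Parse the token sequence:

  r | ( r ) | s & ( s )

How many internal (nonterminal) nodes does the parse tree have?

[E [E [E [T [F r]]] | [T [F ( [E [T [F r]]] )]]] | [T [T [F s]] & [F ( [E [T [F s]]] )]]]

17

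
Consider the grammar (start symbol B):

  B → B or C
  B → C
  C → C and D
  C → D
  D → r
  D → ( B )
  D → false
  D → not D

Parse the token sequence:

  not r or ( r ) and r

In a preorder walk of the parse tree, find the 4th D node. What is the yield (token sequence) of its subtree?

r

[B [B [C [D not [D r]]]] or [C [C [D ( [B [C [D r]]] )]] and [D r]]]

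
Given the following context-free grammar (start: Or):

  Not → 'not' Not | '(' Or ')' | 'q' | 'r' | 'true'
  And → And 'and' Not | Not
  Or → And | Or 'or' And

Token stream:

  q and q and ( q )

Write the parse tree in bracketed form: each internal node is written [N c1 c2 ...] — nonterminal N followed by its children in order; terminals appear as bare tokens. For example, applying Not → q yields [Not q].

Or
And
And and Not
And and Not and Not
Not and Not and Not
q and Not and Not
q and q and Not
q and q and ( Or )
q and q and ( And )
q and q and ( Not )
q and q and ( q )

[Or [And [And [And [Not q]] and [Not q]] and [Not ( [Or [And [Not q]]] )]]]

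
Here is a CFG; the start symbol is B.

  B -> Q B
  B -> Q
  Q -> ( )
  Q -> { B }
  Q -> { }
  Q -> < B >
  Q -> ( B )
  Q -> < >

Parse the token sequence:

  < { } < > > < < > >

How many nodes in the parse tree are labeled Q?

[B [Q < [B [Q { }] [B [Q < >]]] >] [B [Q < [B [Q < >]] >]]]

5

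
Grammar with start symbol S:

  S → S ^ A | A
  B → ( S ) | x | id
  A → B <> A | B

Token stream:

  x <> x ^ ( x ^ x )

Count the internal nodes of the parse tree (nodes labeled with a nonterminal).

[S [S [A [B x] <> [A [B x]]]] ^ [A [B ( [S [S [A [B x]]] ^ [A [B x]]] )]]]

14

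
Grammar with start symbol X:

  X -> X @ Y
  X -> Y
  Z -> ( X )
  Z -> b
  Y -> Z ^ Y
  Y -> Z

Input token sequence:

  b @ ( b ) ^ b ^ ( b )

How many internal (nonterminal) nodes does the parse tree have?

[X [X [Y [Z b]]] @ [Y [Z ( [X [Y [Z b]]] )] ^ [Y [Z b] ^ [Y [Z ( [X [Y [Z b]]] )]]]]]

16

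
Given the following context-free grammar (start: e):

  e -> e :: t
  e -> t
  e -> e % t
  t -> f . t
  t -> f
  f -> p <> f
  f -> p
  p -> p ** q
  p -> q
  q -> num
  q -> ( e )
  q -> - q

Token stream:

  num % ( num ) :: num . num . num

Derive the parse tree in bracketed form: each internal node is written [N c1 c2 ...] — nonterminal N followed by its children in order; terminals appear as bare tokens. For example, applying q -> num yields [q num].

[e [e [e [t [f [p [q num]]]]] % [t [f [p [q ( [e [t [f [p [q num]]]]] )]]]]] :: [t [f [p [q num]]] . [t [f [p [q num]]] . [t [f [p [q num]]]]]]]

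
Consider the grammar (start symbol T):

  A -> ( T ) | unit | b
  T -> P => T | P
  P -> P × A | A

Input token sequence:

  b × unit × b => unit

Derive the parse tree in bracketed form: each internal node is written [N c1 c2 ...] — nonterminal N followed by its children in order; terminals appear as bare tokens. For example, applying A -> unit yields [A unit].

T
P => T
P × A => T
P × A × A => T
A × A × A => T
b × A × A => T
b × unit × A => T
b × unit × b => T
b × unit × b => P
b × unit × b => A
b × unit × b => unit

[T [P [P [P [A b]] × [A unit]] × [A b]] => [T [P [A unit]]]]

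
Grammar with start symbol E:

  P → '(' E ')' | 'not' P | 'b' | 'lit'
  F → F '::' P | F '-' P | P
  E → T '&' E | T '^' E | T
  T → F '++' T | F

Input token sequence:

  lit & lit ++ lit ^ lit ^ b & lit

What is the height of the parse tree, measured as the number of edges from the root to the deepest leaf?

8

[E [T [F [P lit]]] & [E [T [F [P lit]] ++ [T [F [P lit]]]] ^ [E [T [F [P lit]]] ^ [E [T [F [P b]]] & [E [T [F [P lit]]]]]]]]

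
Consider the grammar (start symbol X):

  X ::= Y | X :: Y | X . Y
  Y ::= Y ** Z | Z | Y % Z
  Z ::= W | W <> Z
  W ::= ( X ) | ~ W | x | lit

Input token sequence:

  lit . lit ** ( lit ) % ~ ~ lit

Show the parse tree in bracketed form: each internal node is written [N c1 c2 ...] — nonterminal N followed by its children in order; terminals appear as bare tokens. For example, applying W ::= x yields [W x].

[X [X [Y [Z [W lit]]]] . [Y [Y [Y [Z [W lit]]] ** [Z [W ( [X [Y [Z [W lit]]]] )]]] % [Z [W ~ [W ~ [W lit]]]]]]

X
X . Y
Y . Y
Z . Y
W . Y
lit . Y
lit . Y % Z
lit . Y ** Z % Z
lit . Z ** Z % Z
lit . W ** Z % Z
lit . lit ** Z % Z
lit . lit ** W % Z
lit . lit ** ( X ) % Z
lit . lit ** ( Y ) % Z
lit . lit ** ( Z ) % Z
lit . lit ** ( W ) % Z
lit . lit ** ( lit ) % Z
lit . lit ** ( lit ) % W
lit . lit ** ( lit ) % ~ W
lit . lit ** ( lit ) % ~ ~ W
lit . lit ** ( lit ) % ~ ~ lit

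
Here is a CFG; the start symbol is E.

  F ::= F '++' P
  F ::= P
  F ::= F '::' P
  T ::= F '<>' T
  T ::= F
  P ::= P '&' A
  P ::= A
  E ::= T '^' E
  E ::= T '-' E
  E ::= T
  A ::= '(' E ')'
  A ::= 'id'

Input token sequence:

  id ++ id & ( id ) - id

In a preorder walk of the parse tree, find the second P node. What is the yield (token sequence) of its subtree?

[E [T [F [F [P [A id]]] ++ [P [P [A id]] & [A ( [E [T [F [P [A id]]]]] )]]]] - [E [T [F [P [A id]]]]]]

id & ( id )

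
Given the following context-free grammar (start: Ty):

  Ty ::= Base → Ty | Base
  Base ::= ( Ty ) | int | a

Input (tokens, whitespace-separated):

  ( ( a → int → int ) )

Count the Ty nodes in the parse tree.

5

[Ty [Base ( [Ty [Base ( [Ty [Base a] → [Ty [Base int] → [Ty [Base int]]]] )]] )]]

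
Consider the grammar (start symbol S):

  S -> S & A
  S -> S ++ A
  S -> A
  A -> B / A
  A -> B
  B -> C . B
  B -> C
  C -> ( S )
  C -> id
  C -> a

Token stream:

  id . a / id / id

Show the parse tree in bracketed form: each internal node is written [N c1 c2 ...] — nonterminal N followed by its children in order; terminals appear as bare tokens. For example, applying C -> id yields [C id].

[S [A [B [C id] . [B [C a]]] / [A [B [C id]] / [A [B [C id]]]]]]

S
A
B / A
C . B / A
id . B / A
id . C / A
id . a / A
id . a / B / A
id . a / C / A
id . a / id / A
id . a / id / B
id . a / id / C
id . a / id / id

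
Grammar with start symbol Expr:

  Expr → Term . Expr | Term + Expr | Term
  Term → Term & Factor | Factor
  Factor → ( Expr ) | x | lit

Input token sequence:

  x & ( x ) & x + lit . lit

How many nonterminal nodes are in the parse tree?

[Expr [Term [Term [Term [Factor x]] & [Factor ( [Expr [Term [Factor x]]] )]] & [Factor x]] + [Expr [Term [Factor lit]] . [Expr [Term [Factor lit]]]]]

16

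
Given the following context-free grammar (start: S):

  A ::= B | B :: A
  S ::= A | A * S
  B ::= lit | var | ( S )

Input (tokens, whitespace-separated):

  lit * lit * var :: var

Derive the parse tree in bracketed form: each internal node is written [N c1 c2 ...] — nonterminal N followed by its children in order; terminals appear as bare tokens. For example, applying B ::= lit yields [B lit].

[S [A [B lit]] * [S [A [B lit]] * [S [A [B var] :: [A [B var]]]]]]

S
A * S
B * S
lit * S
lit * A * S
lit * B * S
lit * lit * S
lit * lit * A
lit * lit * B :: A
lit * lit * var :: A
lit * lit * var :: B
lit * lit * var :: var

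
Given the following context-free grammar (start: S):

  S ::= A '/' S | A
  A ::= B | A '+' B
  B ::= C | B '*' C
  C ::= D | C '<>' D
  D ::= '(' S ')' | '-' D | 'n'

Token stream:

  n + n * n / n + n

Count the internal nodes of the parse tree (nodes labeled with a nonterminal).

21

[S [A [A [B [C [D n]]]] + [B [B [C [D n]]] * [C [D n]]]] / [S [A [A [B [C [D n]]]] + [B [C [D n]]]]]]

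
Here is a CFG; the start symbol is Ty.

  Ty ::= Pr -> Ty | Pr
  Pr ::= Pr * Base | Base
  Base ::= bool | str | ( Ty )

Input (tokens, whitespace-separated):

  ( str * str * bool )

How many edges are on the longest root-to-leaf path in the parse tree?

8

[Ty [Pr [Base ( [Ty [Pr [Pr [Pr [Base str]] * [Base str]] * [Base bool]]] )]]]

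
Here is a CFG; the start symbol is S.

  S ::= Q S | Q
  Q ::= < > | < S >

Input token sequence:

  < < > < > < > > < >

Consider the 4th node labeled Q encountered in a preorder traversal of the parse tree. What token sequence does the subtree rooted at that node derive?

< >

[S [Q < [S [Q < >] [S [Q < >] [S [Q < >]]]] >] [S [Q < >]]]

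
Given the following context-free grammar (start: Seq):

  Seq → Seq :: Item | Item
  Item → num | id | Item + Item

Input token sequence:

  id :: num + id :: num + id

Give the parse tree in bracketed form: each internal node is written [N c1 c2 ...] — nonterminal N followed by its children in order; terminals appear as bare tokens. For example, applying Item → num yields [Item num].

[Seq [Seq [Seq [Item id]] :: [Item [Item num] + [Item id]]] :: [Item [Item num] + [Item id]]]

Seq
Seq :: Item
Seq :: Item :: Item
Item :: Item :: Item
id :: Item :: Item
id :: Item + Item :: Item
id :: num + Item :: Item
id :: num + id :: Item
id :: num + id :: Item + Item
id :: num + id :: num + Item
id :: num + id :: num + id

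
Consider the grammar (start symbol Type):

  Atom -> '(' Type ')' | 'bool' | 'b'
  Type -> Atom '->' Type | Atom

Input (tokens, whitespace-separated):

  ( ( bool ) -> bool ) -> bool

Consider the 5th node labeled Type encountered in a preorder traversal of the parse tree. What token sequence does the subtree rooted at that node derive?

bool

[Type [Atom ( [Type [Atom ( [Type [Atom bool]] )] -> [Type [Atom bool]]] )] -> [Type [Atom bool]]]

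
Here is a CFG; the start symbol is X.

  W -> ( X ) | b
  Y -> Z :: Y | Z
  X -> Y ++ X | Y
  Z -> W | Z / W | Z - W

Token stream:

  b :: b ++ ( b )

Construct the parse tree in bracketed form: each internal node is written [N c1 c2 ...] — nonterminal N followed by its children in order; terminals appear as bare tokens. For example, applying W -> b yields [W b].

X
Y ++ X
Z :: Y ++ X
W :: Y ++ X
b :: Y ++ X
b :: Z ++ X
b :: W ++ X
b :: b ++ X
b :: b ++ Y
b :: b ++ Z
b :: b ++ W
b :: b ++ ( X )
b :: b ++ ( Y )
b :: b ++ ( Z )
b :: b ++ ( W )
b :: b ++ ( b )

[X [Y [Z [W b]] :: [Y [Z [W b]]]] ++ [X [Y [Z [W ( [X [Y [Z [W b]]]] )]]]]]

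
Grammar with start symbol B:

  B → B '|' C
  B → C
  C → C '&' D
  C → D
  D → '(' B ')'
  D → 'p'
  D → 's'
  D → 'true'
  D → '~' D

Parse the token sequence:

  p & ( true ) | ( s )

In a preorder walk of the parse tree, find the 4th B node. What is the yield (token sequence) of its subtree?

[B [B [C [C [D p]] & [D ( [B [C [D true]]] )]]] | [C [D ( [B [C [D s]]] )]]]

s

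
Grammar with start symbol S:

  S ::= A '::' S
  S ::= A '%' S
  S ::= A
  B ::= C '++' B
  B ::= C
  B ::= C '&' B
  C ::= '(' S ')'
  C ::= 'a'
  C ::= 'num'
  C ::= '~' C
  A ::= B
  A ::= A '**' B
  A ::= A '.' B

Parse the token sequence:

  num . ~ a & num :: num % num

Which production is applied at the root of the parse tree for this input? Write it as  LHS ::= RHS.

[S [A [A [B [C num]]] . [B [C ~ [C a]] & [B [C num]]]] :: [S [A [B [C num]]] % [S [A [B [C num]]]]]]

S ::= A '::' S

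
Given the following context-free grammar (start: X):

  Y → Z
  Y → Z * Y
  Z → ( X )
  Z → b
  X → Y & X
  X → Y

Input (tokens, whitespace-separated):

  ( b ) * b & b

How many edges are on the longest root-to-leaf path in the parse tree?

6

[X [Y [Z ( [X [Y [Z b]]] )] * [Y [Z b]]] & [X [Y [Z b]]]]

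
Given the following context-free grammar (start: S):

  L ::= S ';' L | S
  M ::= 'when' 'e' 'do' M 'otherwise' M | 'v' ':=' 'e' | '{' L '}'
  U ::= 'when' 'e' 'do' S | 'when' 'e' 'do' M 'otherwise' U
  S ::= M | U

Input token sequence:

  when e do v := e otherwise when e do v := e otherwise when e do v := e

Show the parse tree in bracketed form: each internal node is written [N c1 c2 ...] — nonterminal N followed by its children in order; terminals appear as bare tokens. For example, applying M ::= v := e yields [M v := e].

S
U
when e do M otherwise U
when e do v := e otherwise U
when e do v := e otherwise when e do M otherwise U
when e do v := e otherwise when e do v := e otherwise U
when e do v := e otherwise when e do v := e otherwise when e do S
when e do v := e otherwise when e do v := e otherwise when e do M
when e do v := e otherwise when e do v := e otherwise when e do v := e

[S [U when e do [M v := e] otherwise [U when e do [M v := e] otherwise [U when e do [S [M v := e]]]]]]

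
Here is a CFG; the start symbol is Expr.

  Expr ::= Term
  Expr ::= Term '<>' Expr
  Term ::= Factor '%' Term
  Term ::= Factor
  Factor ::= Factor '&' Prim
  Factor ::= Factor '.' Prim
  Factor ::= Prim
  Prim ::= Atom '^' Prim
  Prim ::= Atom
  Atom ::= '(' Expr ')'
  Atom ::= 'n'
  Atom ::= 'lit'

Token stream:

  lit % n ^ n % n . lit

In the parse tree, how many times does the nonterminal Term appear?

3

[Expr [Term [Factor [Prim [Atom lit]]] % [Term [Factor [Prim [Atom n] ^ [Prim [Atom n]]]] % [Term [Factor [Factor [Prim [Atom n]]] . [Prim [Atom lit]]]]]]]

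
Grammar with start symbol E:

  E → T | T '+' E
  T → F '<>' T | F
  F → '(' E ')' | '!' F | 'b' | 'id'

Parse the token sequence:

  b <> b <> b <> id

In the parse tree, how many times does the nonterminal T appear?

4

[E [T [F b] <> [T [F b] <> [T [F b] <> [T [F id]]]]]]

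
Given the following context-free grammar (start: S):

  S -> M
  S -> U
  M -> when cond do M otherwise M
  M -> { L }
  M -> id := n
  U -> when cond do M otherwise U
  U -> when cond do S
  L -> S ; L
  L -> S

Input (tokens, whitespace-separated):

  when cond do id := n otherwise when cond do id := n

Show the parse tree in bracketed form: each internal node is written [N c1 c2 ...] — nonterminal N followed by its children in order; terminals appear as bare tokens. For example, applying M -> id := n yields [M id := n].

S
U
when cond do M otherwise U
when cond do id := n otherwise U
when cond do id := n otherwise when cond do S
when cond do id := n otherwise when cond do M
when cond do id := n otherwise when cond do id := n

[S [U when cond do [M id := n] otherwise [U when cond do [S [M id := n]]]]]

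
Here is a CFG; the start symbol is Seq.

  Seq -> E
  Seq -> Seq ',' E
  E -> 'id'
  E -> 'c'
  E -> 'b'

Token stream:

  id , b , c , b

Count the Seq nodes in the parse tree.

4

[Seq [Seq [Seq [Seq [E id]] , [E b]] , [E c]] , [E b]]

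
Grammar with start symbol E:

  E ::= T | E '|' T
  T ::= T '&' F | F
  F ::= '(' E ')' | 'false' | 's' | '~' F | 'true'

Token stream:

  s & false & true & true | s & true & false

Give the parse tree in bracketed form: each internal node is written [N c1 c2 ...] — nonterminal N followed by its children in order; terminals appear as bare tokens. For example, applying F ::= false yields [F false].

[E [E [T [T [T [T [F s]] & [F false]] & [F true]] & [F true]]] | [T [T [T [F s]] & [F true]] & [F false]]]

E
E | T
T | T
T & F | T
T & F & F | T
T & F & F & F | T
F & F & F & F | T
s & F & F & F | T
s & false & F & F | T
s & false & true & F | T
s & false & true & true | T
s & false & true & true | T & F
s & false & true & true | T & F & F
s & false & true & true | F & F & F
s & false & true & true | s & F & F
s & false & true & true | s & true & F
s & false & true & true | s & true & false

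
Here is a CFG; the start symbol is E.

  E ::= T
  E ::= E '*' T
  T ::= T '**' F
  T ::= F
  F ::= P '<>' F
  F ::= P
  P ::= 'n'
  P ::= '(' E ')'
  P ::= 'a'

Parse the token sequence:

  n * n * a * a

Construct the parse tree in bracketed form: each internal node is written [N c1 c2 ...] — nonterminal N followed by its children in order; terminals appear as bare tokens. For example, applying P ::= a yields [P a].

E
E * T
E * T * T
E * T * T * T
T * T * T * T
F * T * T * T
P * T * T * T
n * T * T * T
n * F * T * T
n * P * T * T
n * n * T * T
n * n * F * T
n * n * P * T
n * n * a * T
n * n * a * F
n * n * a * P
n * n * a * a

[E [E [E [E [T [F [P n]]]] * [T [F [P n]]]] * [T [F [P a]]]] * [T [F [P a]]]]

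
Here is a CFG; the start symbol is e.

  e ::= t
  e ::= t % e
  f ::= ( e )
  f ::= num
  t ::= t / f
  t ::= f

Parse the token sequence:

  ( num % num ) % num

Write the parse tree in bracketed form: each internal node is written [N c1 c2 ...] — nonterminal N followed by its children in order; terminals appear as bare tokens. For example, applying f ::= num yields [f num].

[e [t [f ( [e [t [f num]] % [e [t [f num]]]] )]] % [e [t [f num]]]]

e
t % e
f % e
( e ) % e
( t % e ) % e
( f % e ) % e
( num % e ) % e
( num % t ) % e
( num % f ) % e
( num % num ) % e
( num % num ) % t
( num % num ) % f
( num % num ) % num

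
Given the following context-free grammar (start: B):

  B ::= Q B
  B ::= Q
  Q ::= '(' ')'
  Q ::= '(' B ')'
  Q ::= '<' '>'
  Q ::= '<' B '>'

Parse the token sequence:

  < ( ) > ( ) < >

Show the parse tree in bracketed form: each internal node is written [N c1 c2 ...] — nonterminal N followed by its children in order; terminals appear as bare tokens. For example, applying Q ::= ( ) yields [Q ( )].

[B [Q < [B [Q ( )]] >] [B [Q ( )] [B [Q < >]]]]

B
Q B
< B > B
< Q > B
< ( ) > B
< ( ) > Q B
< ( ) > ( ) B
< ( ) > ( ) Q
< ( ) > ( ) < >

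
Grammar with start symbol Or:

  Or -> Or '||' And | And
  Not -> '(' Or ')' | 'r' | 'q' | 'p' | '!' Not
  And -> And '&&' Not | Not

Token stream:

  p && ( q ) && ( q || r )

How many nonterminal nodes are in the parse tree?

16

[Or [And [And [And [Not p]] && [Not ( [Or [And [Not q]]] )]] && [Not ( [Or [Or [And [Not q]]] || [And [Not r]]] )]]]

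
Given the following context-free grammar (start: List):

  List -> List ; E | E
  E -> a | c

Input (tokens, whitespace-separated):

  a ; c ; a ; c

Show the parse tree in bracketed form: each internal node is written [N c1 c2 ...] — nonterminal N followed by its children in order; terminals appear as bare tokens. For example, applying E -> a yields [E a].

List
List ; E
List ; E ; E
List ; E ; E ; E
E ; E ; E ; E
a ; E ; E ; E
a ; c ; E ; E
a ; c ; a ; E
a ; c ; a ; c

[List [List [List [List [E a]] ; [E c]] ; [E a]] ; [E c]]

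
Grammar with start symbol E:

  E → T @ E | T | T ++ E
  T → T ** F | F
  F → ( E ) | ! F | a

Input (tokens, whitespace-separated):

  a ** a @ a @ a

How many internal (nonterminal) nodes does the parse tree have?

[E [T [T [F a]] ** [F a]] @ [E [T [F a]] @ [E [T [F a]]]]]

11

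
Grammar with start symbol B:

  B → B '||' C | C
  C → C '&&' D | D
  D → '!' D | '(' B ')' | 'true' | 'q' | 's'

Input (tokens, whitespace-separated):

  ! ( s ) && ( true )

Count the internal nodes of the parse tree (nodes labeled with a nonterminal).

[B [C [C [D ! [D ( [B [C [D s]]] )]]] && [D ( [B [C [D true]]] )]]]

12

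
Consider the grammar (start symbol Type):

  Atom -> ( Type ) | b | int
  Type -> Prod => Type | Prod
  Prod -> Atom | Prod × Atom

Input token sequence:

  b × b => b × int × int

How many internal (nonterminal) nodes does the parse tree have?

12

[Type [Prod [Prod [Atom b]] × [Atom b]] => [Type [Prod [Prod [Prod [Atom b]] × [Atom int]] × [Atom int]]]]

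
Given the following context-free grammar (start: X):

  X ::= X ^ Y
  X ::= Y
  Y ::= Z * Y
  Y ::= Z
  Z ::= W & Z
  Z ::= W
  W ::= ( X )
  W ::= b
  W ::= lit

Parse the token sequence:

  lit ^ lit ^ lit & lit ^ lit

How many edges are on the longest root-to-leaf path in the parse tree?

[X [X [X [X [Y [Z [W lit]]]] ^ [Y [Z [W lit]]]] ^ [Y [Z [W lit] & [Z [W lit]]]]] ^ [Y [Z [W lit]]]]

7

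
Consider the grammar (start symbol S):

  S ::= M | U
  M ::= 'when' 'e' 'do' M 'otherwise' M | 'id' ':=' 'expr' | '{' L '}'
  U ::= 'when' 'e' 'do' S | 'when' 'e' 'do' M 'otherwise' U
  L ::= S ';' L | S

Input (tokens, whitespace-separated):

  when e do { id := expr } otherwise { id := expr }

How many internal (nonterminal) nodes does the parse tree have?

[S [M when e do [M { [L [S [M id := expr]]] }] otherwise [M { [L [S [M id := expr]]] }]]]

10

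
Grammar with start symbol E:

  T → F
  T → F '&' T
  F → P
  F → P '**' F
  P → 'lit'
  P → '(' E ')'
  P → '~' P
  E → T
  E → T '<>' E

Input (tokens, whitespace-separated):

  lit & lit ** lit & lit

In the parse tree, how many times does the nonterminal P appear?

4

[E [T [F [P lit]] & [T [F [P lit] ** [F [P lit]]] & [T [F [P lit]]]]]]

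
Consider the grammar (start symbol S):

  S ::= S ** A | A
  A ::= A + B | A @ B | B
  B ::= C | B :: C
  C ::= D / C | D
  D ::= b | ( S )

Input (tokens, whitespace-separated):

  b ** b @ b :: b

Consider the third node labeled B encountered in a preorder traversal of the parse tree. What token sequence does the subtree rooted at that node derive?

b :: b

[S [S [A [B [C [D b]]]]] ** [A [A [B [C [D b]]]] @ [B [B [C [D b]]] :: [C [D b]]]]]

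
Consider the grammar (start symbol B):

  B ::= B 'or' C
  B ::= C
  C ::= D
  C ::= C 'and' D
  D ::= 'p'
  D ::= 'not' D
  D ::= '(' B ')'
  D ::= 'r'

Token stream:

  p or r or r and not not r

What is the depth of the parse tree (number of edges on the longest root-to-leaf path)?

[B [B [B [C [D p]]] or [C [D r]]] or [C [C [D r]] and [D not [D not [D r]]]]]

5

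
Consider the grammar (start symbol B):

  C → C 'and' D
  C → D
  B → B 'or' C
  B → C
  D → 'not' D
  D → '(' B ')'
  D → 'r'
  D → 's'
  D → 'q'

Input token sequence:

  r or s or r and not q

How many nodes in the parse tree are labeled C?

4

[B [B [B [C [D r]]] or [C [D s]]] or [C [C [D r]] and [D not [D q]]]]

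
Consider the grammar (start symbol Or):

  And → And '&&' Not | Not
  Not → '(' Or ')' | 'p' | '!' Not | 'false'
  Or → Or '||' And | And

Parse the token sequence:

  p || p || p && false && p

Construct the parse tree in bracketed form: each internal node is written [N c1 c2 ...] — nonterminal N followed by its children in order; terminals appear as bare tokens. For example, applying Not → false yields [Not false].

Or
Or || And
Or || And || And
And || And || And
Not || And || And
p || And || And
p || Not || And
p || p || And
p || p || And && Not
p || p || And && Not && Not
p || p || Not && Not && Not
p || p || p && Not && Not
p || p || p && false && Not
p || p || p && false && p

[Or [Or [Or [And [Not p]]] || [And [Not p]]] || [And [And [And [Not p]] && [Not false]] && [Not p]]]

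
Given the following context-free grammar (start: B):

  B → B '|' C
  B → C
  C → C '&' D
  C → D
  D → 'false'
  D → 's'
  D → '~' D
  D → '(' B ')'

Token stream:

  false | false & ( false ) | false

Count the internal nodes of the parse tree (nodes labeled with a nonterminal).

[B [B [B [C [D false]]] | [C [C [D false]] & [D ( [B [C [D false]]] )]]] | [C [D false]]]

14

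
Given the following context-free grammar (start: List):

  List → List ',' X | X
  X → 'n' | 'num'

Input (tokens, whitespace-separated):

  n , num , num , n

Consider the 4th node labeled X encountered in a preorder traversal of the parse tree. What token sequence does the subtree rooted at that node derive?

[List [List [List [List [X n]] , [X num]] , [X num]] , [X n]]

n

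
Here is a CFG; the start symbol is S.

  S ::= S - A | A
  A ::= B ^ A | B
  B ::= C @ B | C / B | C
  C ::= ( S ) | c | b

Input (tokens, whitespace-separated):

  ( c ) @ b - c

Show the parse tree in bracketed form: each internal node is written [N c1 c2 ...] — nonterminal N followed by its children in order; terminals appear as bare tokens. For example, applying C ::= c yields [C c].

[S [S [A [B [C ( [S [A [B [C c]]]] )] @ [B [C b]]]]] - [A [B [C c]]]]

S
S - A
A - A
B - A
C @ B - A
( S ) @ B - A
( A ) @ B - A
( B ) @ B - A
( C ) @ B - A
( c ) @ B - A
( c ) @ C - A
( c ) @ b - A
( c ) @ b - B
( c ) @ b - C
( c ) @ b - c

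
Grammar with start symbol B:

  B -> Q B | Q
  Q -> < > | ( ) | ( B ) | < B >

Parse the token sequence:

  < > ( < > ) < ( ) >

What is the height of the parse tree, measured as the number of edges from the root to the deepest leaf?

6

[B [Q < >] [B [Q ( [B [Q < >]] )] [B [Q < [B [Q ( )]] >]]]]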